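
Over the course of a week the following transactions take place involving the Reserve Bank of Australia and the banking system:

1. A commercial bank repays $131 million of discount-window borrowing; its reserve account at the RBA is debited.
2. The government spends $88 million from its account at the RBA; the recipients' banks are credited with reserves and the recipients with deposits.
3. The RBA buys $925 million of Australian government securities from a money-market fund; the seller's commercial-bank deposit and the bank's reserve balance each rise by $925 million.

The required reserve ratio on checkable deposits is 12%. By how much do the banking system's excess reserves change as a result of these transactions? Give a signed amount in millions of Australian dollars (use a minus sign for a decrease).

+$760.44 million

Discount-window repayment $131 million: reserves −$131M, deposits 0.
Government spending $88 million: reserves +$88M, deposits +$88M.
Asset purchase (from non-banks) $925 million: reserves +$925M, deposits +$925M.
Totals: Δreserves = +$882M, Δdeposits = +$1013M.
Δrequired reserves = 12% × +$1013M = +$121.56M.
Δexcess reserves = Δreserves − Δrequired = +$882M − (+$121.56M) = +$760.44 million.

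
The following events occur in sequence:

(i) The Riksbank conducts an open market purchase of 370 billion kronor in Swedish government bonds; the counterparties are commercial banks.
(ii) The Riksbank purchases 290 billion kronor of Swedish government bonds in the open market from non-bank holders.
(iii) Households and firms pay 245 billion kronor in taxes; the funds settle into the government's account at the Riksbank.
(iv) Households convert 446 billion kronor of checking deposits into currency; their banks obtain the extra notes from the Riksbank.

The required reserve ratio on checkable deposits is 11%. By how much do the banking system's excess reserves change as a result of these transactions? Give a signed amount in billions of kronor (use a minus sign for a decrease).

+13.11 billion

OMO purchase (from banks) 370 billion kronor: reserves +370B, deposits 0.
Asset purchase (from non-banks) 290 billion kronor: reserves +290B, deposits +290B.
Government account inflow 245 billion kronor: reserves −245B, deposits −245B.
Currency withdrawal 446 billion kronor: reserves −446B, deposits −446B.
Totals: Δreserves = −31B, Δdeposits = −401B.
Δrequired reserves = 11% × −401B = −44.11B.
Δexcess reserves = Δreserves − Δrequired = −31B − (−44.11B) = +13.11 billion.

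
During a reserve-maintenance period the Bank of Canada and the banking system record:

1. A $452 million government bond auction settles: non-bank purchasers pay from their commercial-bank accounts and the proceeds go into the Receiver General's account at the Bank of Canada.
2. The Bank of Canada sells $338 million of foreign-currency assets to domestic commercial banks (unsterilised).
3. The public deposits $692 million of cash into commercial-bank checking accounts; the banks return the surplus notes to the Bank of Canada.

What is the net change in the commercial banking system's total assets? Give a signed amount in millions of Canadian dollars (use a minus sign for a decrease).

+$240 million

Bank of Canada balance sheet:
  Assets:      Foreign assets −$338M
  Liabilities: Bank reserves −$98M, Currency in circulation −$692M, Government deposits +$452M
Commercial banking system:
  Assets:      Reserves at CB −$98M, Foreign assets +$338M
  Liabilities: Checkable deposits +$240M
Change in total bank assets = +$240 million.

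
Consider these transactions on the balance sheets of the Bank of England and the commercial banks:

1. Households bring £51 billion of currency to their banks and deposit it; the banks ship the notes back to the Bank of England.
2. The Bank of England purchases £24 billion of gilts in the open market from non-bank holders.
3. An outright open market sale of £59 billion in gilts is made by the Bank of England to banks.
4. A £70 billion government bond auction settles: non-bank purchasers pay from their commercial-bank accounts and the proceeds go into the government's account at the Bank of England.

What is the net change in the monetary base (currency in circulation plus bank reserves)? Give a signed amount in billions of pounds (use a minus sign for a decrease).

-£105 billion

Bank of England balance sheet:
  Assets:      Securities −£35B
  Liabilities: Bank reserves −£54B, Currency in circulation −£51B, Government deposits +£70B
Monetary base = currency + reserves: −£51B + (−£54B) = -£105 billion.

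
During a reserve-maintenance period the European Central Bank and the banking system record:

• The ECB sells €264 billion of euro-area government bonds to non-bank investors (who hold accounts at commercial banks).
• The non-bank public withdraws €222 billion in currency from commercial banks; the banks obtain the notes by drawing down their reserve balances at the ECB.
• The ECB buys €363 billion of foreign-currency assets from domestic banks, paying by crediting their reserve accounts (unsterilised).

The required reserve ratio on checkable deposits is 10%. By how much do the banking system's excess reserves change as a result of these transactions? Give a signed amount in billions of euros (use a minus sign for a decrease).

-€74.4 billion

Asset sale (to non-banks) €264 billion: reserves −€264B, deposits −€264B.
Currency withdrawal €222 billion: reserves −€222B, deposits −€222B.
FX purchase €363 billion: reserves +€363B, deposits 0.
Totals: Δreserves = −€123B, Δdeposits = −€486B.
Δrequired reserves = 10% × −€486B = −€48.6B.
Δexcess reserves = Δreserves − Δrequired = −€123B − (−€48.6B) = -€74.4 billion.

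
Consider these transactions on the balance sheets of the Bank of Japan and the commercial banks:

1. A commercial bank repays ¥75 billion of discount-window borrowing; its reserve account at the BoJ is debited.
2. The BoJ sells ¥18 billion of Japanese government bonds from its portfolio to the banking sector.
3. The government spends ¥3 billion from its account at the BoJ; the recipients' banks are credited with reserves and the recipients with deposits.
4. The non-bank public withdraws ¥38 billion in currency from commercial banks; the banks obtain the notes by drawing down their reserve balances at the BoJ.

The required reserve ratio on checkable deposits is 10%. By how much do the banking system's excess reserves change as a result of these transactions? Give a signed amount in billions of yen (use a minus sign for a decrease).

-¥124.5 billion

Discount-window repayment ¥75 billion: reserves −¥75B, deposits 0.
OMO sale (to banks) ¥18 billion: reserves −¥18B, deposits 0.
Government spending ¥3 billion: reserves +¥3B, deposits +¥3B.
Currency withdrawal ¥38 billion: reserves −¥38B, deposits −¥38B.
Totals: Δreserves = −¥128B, Δdeposits = −¥35B.
Δrequired reserves = 10% × −¥35B = −¥3.5B.
Δexcess reserves = Δreserves − Δrequired = −¥128B − (−¥3.5B) = -¥124.5 billion.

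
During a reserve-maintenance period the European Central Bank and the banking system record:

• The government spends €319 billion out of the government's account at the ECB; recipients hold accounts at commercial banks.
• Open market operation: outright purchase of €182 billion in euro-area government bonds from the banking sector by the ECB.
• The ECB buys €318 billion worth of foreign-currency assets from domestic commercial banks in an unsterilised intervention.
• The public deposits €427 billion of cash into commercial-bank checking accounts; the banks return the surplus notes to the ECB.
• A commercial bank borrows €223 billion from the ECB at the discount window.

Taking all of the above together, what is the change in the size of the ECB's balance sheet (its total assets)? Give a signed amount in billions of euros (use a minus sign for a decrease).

+€723 billion

ECB balance sheet:
  Assets:      Securities +€182B, Loans to banks +€223B, Foreign assets +€318B
  Liabilities: Bank reserves +€1469B, Currency in circulation −€427B, Government deposits −€319B
Change in total ECB assets = +€723 billion.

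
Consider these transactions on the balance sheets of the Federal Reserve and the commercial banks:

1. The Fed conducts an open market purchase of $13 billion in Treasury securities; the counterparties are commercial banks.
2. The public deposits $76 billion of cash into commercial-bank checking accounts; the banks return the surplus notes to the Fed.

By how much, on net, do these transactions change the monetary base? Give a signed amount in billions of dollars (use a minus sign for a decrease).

Fed balance sheet:
  Assets:      Securities +$13B
  Liabilities: Bank reserves +$89B, Currency in circulation −$76B
Monetary base = currency + reserves: −$76B + (+$89B) = +$13 billion.

+$13 billion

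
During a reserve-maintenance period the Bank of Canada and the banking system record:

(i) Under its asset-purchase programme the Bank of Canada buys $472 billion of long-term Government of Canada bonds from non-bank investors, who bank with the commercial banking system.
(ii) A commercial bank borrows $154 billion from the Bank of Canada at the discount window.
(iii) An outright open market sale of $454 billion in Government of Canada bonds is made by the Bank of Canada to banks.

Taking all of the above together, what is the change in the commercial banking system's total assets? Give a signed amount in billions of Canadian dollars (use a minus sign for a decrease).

+$626 billion

Asset purchase (from non-banks) $472 billion: bank balance sheets expand → +$472B.
Discount-window loan $154 billion: bank balance sheets expand → +$154B.
OMO sale (to banks) $454 billion: just an asset swap on bank balance sheets → 0.
Net: 472 + 154 + 0 = +$626 billion.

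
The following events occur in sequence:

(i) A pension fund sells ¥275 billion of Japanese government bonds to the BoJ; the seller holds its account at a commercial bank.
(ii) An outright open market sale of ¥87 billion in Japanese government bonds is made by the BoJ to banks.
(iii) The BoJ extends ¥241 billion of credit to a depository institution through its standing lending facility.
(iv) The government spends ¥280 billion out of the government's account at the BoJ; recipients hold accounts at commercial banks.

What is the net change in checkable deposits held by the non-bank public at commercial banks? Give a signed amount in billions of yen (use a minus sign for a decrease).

Asset purchase (from non-banks) ¥275 billion: non-bank counterparties' bank balances rise → +¥275B.
OMO sale (to banks) ¥87 billion: the counterparty is a bank, so public deposits are unchanged → 0.
Discount-window loan ¥241 billion: the counterparty is a bank, so public deposits are unchanged → 0.
Government spending ¥280 billion: non-bank counterparties' bank balances rise → +¥280B.
Net: 275 + 0 + 0 + 280 = +¥555 billion.

+¥555 billion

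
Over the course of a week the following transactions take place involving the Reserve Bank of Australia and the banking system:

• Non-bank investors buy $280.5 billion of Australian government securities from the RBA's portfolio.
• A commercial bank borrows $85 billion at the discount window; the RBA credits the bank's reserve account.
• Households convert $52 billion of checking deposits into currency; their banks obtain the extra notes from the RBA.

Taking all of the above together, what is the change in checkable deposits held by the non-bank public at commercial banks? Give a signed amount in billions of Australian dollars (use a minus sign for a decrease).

RBA balance sheet:
  Assets:      Securities −$280.5B, Loans to banks +$85B
  Liabilities: Bank reserves −$247.5B, Currency in circulation +$52B
Commercial banking system:
  Assets:      Reserves at CB −$247.5B
  Liabilities: Checkable deposits −$332.5B, Borrowings from CB +$85B
So the change in checkable deposits held by the non-bank public at commercial banks is -$332.5 billion.

-$332.5 billion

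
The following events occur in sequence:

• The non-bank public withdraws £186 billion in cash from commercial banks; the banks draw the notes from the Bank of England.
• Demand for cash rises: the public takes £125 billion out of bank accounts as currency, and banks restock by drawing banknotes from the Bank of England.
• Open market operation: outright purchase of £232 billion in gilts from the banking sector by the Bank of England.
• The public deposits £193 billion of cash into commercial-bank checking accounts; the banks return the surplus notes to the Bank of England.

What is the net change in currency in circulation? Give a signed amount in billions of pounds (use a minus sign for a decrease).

+£118 billion

Currency withdrawal £186 billion: notes leave the central bank → +£186B.
Currency withdrawal £125 billion: notes leave the central bank → +£125B.
OMO purchase (from banks) £232 billion: no currency enters or leaves circulation → 0.
Currency deposit £193 billion: notes return to the central bank → −£193B.
Net: 186 + 125 + 0 − 193 = +£118 billion.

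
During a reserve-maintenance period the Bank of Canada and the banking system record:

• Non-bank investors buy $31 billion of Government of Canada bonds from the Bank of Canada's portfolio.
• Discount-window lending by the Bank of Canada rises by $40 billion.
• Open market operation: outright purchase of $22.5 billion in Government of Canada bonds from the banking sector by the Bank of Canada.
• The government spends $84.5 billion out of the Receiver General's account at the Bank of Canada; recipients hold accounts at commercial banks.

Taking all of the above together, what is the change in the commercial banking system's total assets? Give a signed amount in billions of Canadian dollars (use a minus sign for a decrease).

Bank of Canada balance sheet:
  Assets:      Securities −$8.5B, Loans to banks +$40B
  Liabilities: Bank reserves +$116B, Government deposits −$84.5B
Commercial banking system:
  Assets:      Reserves at CB +$116B, Securities −$22.5B
  Liabilities: Checkable deposits +$53.5B, Borrowings from CB +$40B
Change in total bank assets = +$93.5 billion.

+$93.5 billion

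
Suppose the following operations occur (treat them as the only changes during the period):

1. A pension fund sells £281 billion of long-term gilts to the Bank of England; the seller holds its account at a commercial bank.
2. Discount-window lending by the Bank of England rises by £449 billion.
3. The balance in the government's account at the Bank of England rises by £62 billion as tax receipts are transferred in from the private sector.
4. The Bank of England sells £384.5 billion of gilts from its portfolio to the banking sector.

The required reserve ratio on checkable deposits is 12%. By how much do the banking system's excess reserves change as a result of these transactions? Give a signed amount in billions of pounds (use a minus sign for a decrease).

Asset purchase (from non-banks) £281 billion: reserves +£281B, deposits +£281B.
Discount-window loan £449 billion: reserves +£449B, deposits 0.
Government account inflow £62 billion: reserves −£62B, deposits −£62B.
OMO sale (to banks) £384.5 billion: reserves −£384.5B, deposits 0.
Totals: Δreserves = +£283.5B, Δdeposits = +£219B.
Δrequired reserves = 12% × +£219B = +£26.28B.
Δexcess reserves = Δreserves − Δrequired = +£283.5B − (+£26.28B) = +£257.22 billion.

+£257.22 billion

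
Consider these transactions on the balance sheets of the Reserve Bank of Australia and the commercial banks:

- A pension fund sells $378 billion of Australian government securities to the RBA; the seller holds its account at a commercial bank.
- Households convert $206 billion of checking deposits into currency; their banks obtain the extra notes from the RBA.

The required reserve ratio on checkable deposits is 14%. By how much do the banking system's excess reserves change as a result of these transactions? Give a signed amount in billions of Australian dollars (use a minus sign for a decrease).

Asset purchase (from non-banks) $378 billion: reserves +$378B, deposits +$378B.
Currency withdrawal $206 billion: reserves −$206B, deposits −$206B.
Totals: Δreserves = +$172B, Δdeposits = +$172B.
Δrequired reserves = 14% × +$172B = +$24.08B.
Δexcess reserves = Δreserves − Δrequired = +$172B − (+$24.08B) = +$147.92 billion.

+$147.92 billion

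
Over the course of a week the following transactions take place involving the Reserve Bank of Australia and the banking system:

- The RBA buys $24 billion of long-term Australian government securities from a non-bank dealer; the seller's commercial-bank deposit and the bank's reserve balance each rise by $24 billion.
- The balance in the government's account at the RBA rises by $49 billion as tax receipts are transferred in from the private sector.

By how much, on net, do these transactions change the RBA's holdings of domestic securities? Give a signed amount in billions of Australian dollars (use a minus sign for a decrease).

Asset purchase (from non-banks) $24 billion: securities added to the RBA's portfolio → +$24B.
Government account inflow $49 billion: the RBA's securities portfolio is untouched → 0.
Net: 24 + 0 = +$24 billion.

+$24 billion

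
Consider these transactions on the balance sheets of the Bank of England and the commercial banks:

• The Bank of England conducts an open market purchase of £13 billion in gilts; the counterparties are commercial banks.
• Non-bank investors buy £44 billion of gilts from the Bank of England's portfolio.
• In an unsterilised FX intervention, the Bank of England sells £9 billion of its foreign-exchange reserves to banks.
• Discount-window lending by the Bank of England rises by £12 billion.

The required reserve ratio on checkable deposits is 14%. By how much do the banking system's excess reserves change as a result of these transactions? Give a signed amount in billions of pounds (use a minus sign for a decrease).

OMO purchase (from banks) £13 billion: reserves +£13B, deposits 0.
Asset sale (to non-banks) £44 billion: reserves −£44B, deposits −£44B.
FX sale £9 billion: reserves −£9B, deposits 0.
Discount-window loan £12 billion: reserves +£12B, deposits 0.
Totals: Δreserves = −£28B, Δdeposits = −£44B.
Δrequired reserves = 14% × −£44B = −£6.16B.
Δexcess reserves = Δreserves − Δrequired = −£28B − (−£6.16B) = -£21.84 billion.

-£21.84 billion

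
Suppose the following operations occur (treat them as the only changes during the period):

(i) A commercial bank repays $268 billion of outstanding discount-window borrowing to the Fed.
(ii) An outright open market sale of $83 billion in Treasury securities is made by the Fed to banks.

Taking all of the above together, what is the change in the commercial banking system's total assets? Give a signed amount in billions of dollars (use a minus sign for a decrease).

-$268 billion

Discount-window repayment $268 billion: bank balance sheets shrink → −$268B.
OMO sale (to banks) $83 billion: just an asset swap on bank balance sheets → 0.
Net: −268 + 0 = -$268 billion.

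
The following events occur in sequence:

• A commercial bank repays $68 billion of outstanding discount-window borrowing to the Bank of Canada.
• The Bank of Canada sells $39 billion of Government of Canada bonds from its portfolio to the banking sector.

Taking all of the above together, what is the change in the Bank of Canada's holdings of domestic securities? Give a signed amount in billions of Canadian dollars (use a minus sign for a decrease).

Bank of Canada balance sheet:
  Assets:      Securities −$39B, Loans to banks −$68B
  Liabilities: Bank reserves −$107B
So the change in the Bank of Canada's holdings of domestic securities is -$39 billion.

-$39 billion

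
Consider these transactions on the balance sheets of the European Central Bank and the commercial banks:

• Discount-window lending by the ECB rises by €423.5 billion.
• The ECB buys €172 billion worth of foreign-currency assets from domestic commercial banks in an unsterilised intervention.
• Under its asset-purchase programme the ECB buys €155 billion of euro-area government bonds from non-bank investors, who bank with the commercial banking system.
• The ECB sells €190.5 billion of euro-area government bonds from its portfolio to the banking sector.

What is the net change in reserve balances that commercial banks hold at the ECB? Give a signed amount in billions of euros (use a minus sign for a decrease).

+€560 billion

ECB balance sheet:
  Assets:      Securities −€35.5B, Loans to banks +€423.5B, Foreign assets +€172B
  Liabilities: Bank reserves +€560B
So the change in reserve balances that commercial banks hold at the ECB is +€560 billion.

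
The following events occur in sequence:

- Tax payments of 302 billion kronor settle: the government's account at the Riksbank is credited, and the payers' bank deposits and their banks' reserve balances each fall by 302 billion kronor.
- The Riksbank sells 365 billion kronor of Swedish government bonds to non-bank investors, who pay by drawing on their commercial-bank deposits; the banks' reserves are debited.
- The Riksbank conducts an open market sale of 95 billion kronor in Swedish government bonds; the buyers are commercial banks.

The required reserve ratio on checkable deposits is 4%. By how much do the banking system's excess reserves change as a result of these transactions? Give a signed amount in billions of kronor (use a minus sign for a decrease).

-735.32 billion

Government account inflow 302 billion kronor: reserves −302B, deposits −302B.
Asset sale (to non-banks) 365 billion kronor: reserves −365B, deposits −365B.
OMO sale (to banks) 95 billion kronor: reserves −95B, deposits 0.
Totals: Δreserves = −762B, Δdeposits = −667B.
Δrequired reserves = 4% × −667B = −26.68B.
Δexcess reserves = Δreserves − Δrequired = −762B − (−26.68B) = -735.32 billion.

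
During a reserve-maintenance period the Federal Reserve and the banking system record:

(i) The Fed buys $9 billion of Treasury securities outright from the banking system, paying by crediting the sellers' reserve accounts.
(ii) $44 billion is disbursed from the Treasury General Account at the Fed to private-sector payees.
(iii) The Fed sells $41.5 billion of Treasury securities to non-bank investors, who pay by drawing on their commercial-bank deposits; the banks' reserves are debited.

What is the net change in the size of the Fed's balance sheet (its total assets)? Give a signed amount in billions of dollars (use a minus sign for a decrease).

OMO purchase (from banks) $9 billion: a Fed asset is acquired → +$9B.
Government spending $44 billion: only the composition of liabilities changes → 0.
Asset sale (to non-banks) $41.5 billion: a Fed asset is shed → −$41.5B.
Net: 9 + 0 − 41.5 = -$32.5 billion.

-$32.5 billion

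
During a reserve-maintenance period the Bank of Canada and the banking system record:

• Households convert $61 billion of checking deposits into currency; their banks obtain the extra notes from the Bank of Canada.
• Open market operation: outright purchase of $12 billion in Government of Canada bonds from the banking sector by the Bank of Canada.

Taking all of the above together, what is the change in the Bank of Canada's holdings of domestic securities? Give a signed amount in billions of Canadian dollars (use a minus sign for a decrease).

Bank of Canada balance sheet:
  Assets:      Securities +$12B
  Liabilities: Bank reserves −$49B, Currency in circulation +$61B
So the change in the Bank of Canada's holdings of domestic securities is +$12 billion.

+$12 billion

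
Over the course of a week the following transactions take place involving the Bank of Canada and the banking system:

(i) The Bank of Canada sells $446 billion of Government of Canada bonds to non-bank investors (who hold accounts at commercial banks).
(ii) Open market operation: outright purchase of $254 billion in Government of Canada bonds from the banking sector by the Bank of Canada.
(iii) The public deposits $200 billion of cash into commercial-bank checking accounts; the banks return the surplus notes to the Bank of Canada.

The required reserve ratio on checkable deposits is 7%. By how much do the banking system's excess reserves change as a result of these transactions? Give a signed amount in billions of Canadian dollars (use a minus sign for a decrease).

Asset sale (to non-banks) $446 billion: reserves −$446B, deposits −$446B.
OMO purchase (from banks) $254 billion: reserves +$254B, deposits 0.
Currency deposit $200 billion: reserves +$200B, deposits +$200B.
Totals: Δreserves = +$8B, Δdeposits = −$246B.
Δrequired reserves = 7% × −$246B = −$17.22B.
Δexcess reserves = Δreserves − Δrequired = +$8B − (−$17.22B) = +$25.22 billion.

+$25.22 billion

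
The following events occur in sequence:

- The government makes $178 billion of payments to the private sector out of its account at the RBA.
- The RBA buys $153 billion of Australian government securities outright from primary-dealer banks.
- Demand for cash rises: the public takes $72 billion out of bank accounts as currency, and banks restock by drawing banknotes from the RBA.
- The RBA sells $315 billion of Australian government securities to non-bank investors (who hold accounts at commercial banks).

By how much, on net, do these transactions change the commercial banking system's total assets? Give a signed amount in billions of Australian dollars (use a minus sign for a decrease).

Government spending $178 billion: bank balance sheets expand → +$178B.
OMO purchase (from banks) $153 billion: just an asset swap on bank balance sheets → 0.
Currency withdrawal $72 billion: bank balance sheets shrink → −$72B.
Asset sale (to non-banks) $315 billion: bank balance sheets shrink → −$315B.
Net: 178 + 0 − 72 − 315 = -$209 billion.

-$209 billion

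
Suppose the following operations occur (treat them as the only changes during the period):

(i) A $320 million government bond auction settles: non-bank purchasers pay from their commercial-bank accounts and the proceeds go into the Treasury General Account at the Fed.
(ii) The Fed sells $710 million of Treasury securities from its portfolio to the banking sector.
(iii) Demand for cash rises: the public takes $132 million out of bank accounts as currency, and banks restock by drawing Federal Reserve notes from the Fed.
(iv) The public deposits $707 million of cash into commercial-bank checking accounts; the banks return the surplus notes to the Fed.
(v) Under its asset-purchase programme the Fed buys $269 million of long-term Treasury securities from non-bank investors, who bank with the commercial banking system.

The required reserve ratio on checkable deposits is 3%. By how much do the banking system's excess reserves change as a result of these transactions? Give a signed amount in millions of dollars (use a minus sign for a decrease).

-$201.72 million

Government account inflow $320 million: reserves −$320M, deposits −$320M.
OMO sale (to banks) $710 million: reserves −$710M, deposits 0.
Currency withdrawal $132 million: reserves −$132M, deposits −$132M.
Currency deposit $707 million: reserves +$707M, deposits +$707M.
Asset purchase (from non-banks) $269 million: reserves +$269M, deposits +$269M.
Totals: Δreserves = −$186M, Δdeposits = +$524M.
Δrequired reserves = 3% × +$524M = +$15.72M.
Δexcess reserves = Δreserves − Δrequired = −$186M − (+$15.72M) = -$201.72 million.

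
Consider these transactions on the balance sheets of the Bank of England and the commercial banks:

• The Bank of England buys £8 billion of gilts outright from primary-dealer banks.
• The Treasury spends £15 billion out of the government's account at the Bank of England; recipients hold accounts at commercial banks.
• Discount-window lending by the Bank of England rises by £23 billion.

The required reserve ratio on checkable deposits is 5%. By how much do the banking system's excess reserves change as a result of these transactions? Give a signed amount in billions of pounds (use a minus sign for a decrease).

OMO purchase (from banks) £8 billion: reserves +£8B, deposits 0.
Government spending £15 billion: reserves +£15B, deposits +£15B.
Discount-window loan £23 billion: reserves +£23B, deposits 0.
Totals: Δreserves = +£46B, Δdeposits = +£15B.
Δrequired reserves = 5% × +£15B = +£0.75B.
Δexcess reserves = Δreserves − Δrequired = +£46B − (+£0.75B) = +£45.25 billion.

+£45.25 billion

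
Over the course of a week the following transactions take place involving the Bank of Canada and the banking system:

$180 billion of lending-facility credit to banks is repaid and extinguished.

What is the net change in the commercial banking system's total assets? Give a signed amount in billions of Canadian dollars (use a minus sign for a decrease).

-$180 billion

Bank of Canada balance sheet:
  Assets:      Loans to banks −$180B
  Liabilities: Bank reserves −$180B
Commercial banking system:
  Assets:      Reserves at CB −$180B
  Liabilities: Borrowings from CB −$180B
Change in total bank assets = -$180 billion.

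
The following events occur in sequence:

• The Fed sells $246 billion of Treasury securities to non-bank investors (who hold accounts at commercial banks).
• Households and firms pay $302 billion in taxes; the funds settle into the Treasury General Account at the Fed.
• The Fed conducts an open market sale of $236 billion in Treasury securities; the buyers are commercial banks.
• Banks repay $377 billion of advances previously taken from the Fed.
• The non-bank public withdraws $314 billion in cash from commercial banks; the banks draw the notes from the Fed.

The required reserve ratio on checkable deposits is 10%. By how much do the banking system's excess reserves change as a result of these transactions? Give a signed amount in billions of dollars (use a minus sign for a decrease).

-$1388.8 billion

Asset sale (to non-banks) $246 billion: reserves −$246B, deposits −$246B.
Government account inflow $302 billion: reserves −$302B, deposits −$302B.
OMO sale (to banks) $236 billion: reserves −$236B, deposits 0.
Discount-window repayment $377 billion: reserves −$377B, deposits 0.
Currency withdrawal $314 billion: reserves −$314B, deposits −$314B.
Totals: Δreserves = −$1475B, Δdeposits = −$862B.
Δrequired reserves = 10% × −$862B = −$86.2B.
Δexcess reserves = Δreserves − Δrequired = −$1475B − (−$86.2B) = -$1388.8 billion.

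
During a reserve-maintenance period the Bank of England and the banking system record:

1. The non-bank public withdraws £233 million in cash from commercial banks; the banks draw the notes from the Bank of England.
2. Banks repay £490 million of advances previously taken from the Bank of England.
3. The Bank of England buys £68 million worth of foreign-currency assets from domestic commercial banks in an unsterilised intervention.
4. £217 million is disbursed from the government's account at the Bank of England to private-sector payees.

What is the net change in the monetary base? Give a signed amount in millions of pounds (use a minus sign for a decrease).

Currency withdrawal £233 million: just a shift between currency and reserves — both are base money → 0.
Discount-window repayment £490 million: Bank of England balance sheet contracts → −£490M.
FX purchase £68 million: Bank of England balance sheet expands → +£68M.
Government spending £217 million: a non-base liability converts back to reserves → +£217M.
Net: 0 − 490 + 68 + 217 = -£205 million.

-£205 million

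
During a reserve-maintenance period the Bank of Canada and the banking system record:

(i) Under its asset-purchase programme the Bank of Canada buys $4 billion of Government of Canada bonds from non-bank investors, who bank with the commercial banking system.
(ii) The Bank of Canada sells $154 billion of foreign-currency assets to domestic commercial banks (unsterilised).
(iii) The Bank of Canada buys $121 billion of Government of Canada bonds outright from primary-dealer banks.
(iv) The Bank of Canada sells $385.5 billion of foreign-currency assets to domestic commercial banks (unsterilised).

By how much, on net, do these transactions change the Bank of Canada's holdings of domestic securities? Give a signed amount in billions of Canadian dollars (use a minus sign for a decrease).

+$125 billion

Asset purchase (from non-banks) $4 billion: securities added to the Bank of Canada's portfolio → +$4B.
FX sale $154 billion: the Bank of Canada's securities portfolio is untouched → 0.
OMO purchase (from banks) $121 billion: securities added to the Bank of Canada's portfolio → +$121B.
FX sale $385.5 billion: the Bank of Canada's securities portfolio is untouched → 0.
Net: 4 + 0 + 121 + 0 = +$125 billion.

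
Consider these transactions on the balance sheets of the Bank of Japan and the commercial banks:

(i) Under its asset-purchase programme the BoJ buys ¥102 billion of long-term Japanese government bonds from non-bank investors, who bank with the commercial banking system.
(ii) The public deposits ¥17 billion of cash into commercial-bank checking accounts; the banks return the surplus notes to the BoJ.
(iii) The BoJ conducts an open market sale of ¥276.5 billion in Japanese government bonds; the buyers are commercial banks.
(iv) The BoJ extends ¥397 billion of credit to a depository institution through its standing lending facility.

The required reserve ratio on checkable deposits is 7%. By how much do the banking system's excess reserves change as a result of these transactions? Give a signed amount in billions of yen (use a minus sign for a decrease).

Asset purchase (from non-banks) ¥102 billion: reserves +¥102B, deposits +¥102B.
Currency deposit ¥17 billion: reserves +¥17B, deposits +¥17B.
OMO sale (to banks) ¥276.5 billion: reserves −¥276.5B, deposits 0.
Discount-window loan ¥397 billion: reserves +¥397B, deposits 0.
Totals: Δreserves = +¥239.5B, Δdeposits = +¥119B.
Δrequired reserves = 7% × +¥119B = +¥8.33B.
Δexcess reserves = Δreserves − Δrequired = +¥239.5B − (+¥8.33B) = +¥231.17 billion.

+¥231.17 billion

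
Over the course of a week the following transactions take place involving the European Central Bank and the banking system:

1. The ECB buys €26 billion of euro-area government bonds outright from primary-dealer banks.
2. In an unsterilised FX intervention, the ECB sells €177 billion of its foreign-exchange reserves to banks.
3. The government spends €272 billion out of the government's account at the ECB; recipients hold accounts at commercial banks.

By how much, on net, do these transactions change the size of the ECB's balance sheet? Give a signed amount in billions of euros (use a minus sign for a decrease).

ECB balance sheet:
  Assets:      Securities +€26B, Foreign assets −€177B
  Liabilities: Bank reserves +€121B, Government deposits −€272B
Commercial banking system:
  Assets:      Reserves at CB +€121B, Securities −€26B, Foreign assets +€177B
  Liabilities: Checkable deposits +€272B
Change in total ECB assets = -€151 billion.

-€151 billion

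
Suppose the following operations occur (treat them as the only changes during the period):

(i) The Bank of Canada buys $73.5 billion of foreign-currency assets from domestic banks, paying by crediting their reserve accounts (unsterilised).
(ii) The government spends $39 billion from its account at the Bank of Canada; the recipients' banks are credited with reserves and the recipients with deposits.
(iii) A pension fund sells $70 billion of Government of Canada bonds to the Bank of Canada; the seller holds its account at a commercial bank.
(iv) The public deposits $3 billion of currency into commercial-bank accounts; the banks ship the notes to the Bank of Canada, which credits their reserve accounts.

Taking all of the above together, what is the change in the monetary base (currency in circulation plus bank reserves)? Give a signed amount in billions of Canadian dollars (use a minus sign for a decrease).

FX purchase $73.5 billion: Bank of Canada balance sheet expands → +$73.5B.
Government spending $39 billion: a non-base liability converts back to reserves → +$39B.
Asset purchase (from non-banks) $70 billion: Bank of Canada balance sheet expands → +$70B.
Currency deposit $3 billion: just a shift between currency and reserves — both are base money → 0.
Net: 73.5 + 39 + 70 + 0 = +$182.5 billion.

+$182.5 billion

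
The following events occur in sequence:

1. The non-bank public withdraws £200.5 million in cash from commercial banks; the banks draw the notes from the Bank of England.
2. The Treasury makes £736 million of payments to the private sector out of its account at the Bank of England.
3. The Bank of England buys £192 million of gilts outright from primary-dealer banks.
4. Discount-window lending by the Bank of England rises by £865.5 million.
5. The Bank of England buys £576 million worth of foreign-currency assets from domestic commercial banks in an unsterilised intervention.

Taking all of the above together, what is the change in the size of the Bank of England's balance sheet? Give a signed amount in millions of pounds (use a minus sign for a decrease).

Currency withdrawal £200.5 million: only the composition of liabilities changes → 0.
Government spending £736 million: only the composition of liabilities changes → 0.
OMO purchase (from banks) £192 million: a Bank of England asset is acquired → +£192M.
Discount-window loan £865.5 million: a Bank of England asset is acquired → +£865.5M.
FX purchase £576 million: a Bank of England asset is acquired → +£576M.
Net: 0 + 0 + 192 + 865.5 + 576 = +£1633.5 million.

+£1633.5 million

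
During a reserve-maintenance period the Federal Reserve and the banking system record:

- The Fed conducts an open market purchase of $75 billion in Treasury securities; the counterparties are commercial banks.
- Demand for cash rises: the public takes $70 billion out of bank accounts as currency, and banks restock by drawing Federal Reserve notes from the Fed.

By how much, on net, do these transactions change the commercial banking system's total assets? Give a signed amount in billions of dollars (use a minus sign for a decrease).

OMO purchase (from banks) $75 billion: just an asset swap on bank balance sheets → 0.
Currency withdrawal $70 billion: bank balance sheets shrink → −$70B.
Net: 0 − 70 = -$70 billion.

-$70 billion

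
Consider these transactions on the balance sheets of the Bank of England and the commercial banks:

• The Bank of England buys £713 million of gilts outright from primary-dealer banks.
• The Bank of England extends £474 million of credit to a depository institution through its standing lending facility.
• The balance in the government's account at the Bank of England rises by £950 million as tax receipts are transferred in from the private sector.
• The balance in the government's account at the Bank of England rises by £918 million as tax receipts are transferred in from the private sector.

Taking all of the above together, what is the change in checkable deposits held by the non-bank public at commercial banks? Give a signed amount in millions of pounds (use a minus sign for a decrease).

-£1868 million

OMO purchase (from banks) £713 million: the counterparty is a bank, so public deposits are unchanged → 0.
Discount-window loan £474 million: the counterparty is a bank, so public deposits are unchanged → 0.
Government account inflow £950 million: non-bank counterparties' bank balances fall → −£950M.
Government account inflow £918 million: non-bank counterparties' bank balances fall → −£918M.
Net: 0 + 0 − 950 − 918 = -£1868 million.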